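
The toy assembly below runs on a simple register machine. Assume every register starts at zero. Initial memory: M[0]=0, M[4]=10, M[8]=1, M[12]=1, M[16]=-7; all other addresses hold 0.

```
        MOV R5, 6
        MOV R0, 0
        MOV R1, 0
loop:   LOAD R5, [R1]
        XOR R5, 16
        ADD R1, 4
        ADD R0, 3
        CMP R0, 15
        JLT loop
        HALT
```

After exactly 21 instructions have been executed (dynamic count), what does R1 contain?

after MOV R5, 6: R5=6
after MOV R0, 0: R0=0
after MOV R1, 0: R1=0
after LOAD R5, [R1]: R5=M[0]=0
after XOR R5, 16: R5=0^16=16
after ADD R1, 4: R1=0+4=4
after ADD R0, 3: R0=0+3=3
CMP R0, 15  (cmp 3,15)
JLT loop: taken
after LOAD R5, [R1]: R5=M[4]=10
after XOR R5, 16: R5=10^16=26
after ADD R1, 4: R1=4+4=8
after ADD R0, 3: R0=3+3=6
CMP R0, 15  (cmp 6,15)
JLT loop: taken
after LOAD R5, [R1]: R5=M[8]=1
after XOR R5, 16: R5=1^16=17
after ADD R1, 4: R1=8+4=12
after ADD R0, 3: R0=6+3=9
CMP R0, 15  (cmp 9,15)
JLT loop: taken
After step 21: R1 = 12.

12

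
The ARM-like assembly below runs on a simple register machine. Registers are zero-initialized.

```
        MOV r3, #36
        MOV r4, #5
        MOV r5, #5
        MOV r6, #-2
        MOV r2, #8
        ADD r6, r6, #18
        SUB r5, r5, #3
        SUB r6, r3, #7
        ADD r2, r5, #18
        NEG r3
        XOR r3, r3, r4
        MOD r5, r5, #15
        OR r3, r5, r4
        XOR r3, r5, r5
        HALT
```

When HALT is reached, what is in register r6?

29

after MOV r3, #36: r3=36
after MOV r4, #5: r4=5
after MOV r5, #5: r5=5
after MOV r6, #-2: r6=-2
after MOV r2, #8: r2=8
after ADD r6, r6, #18: r6=(-2)+18=16
after SUB r5, r5, #3: r5=5-3=2
after SUB r6, r3, #7: r6=36-7=29
after ADD r2, r5, #18: r2=2+18=20
after NEG r3: r3=-(36)=-36
after XOR r3, r3, r4: r3=(-36)^5=-39
after MOD r5, r5, #15: r5=2%15=2
after OR r3, r5, r4: r3=2|5=7
after XOR r3, r5, r5: r3=2^2=0
halt.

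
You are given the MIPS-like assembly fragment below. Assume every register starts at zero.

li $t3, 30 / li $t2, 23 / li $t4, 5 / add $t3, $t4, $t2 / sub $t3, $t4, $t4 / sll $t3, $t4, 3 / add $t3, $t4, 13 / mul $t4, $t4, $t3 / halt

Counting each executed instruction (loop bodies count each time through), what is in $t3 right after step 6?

40

$t3=30
$t2=23
$t4=5
$t3=5+23=28
$t3=5-5=0
$t3=5<<3=40
After step 6: $t3 = 40.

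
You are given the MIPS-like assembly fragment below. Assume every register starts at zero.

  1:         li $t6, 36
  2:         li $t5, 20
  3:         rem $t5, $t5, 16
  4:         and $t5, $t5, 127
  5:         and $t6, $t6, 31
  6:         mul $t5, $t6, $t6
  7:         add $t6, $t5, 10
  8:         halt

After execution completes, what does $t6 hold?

26

$t6=36
$t5=20
$t5=20%16=4
$t5=4&127=4
$t6=36&31=4
$t5=4*4=16
$t6=16+10=26
halt.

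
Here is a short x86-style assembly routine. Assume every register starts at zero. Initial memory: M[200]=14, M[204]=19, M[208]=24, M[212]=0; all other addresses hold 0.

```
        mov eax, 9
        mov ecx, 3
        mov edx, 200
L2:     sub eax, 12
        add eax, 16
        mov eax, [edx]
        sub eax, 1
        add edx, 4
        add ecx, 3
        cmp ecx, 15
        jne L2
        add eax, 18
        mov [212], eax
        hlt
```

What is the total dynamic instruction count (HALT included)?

38

mov eax, 9 → eax=9
mov ecx, 3 → ecx=3
mov edx, 200 → edx=200
sub eax, 12 → eax=9-12=-3
add eax, 16 → eax=(-3)+16=13
mov eax, [edx] → eax=M[200]=14
sub eax, 1 → eax=14-1=13
add edx, 4 → edx=200+4=204
add ecx, 3 → ecx=3+3=6
cmp ecx, 15  (cmp 6,15)
jne L2: taken
sub eax, 12 → eax=13-12=1
add eax, 16 → eax=1+16=17
mov eax, [edx] → eax=M[204]=19
sub eax, 1 → eax=19-1=18
add edx, 4 → edx=204+4=208
add ecx, 3 → ecx=6+3=9
cmp ecx, 15  (cmp 9,15)
jne L2: taken
sub eax, 12 → eax=18-12=6
add eax, 16 → eax=6+16=22
mov eax, [edx] → eax=M[208]=24
sub eax, 1 → eax=24-1=23
add edx, 4 → edx=208+4=212
add ecx, 3 → ecx=9+3=12
cmp ecx, 15  (cmp 12,15)
jne L2: taken
sub eax, 12 → eax=23-12=11
add eax, 16 → eax=11+16=27
mov eax, [edx] → eax=M[212]=0
sub eax, 1 → eax=0-1=-1
add edx, 4 → edx=212+4=216
add ecx, 3 → ecx=12+3=15
cmp ecx, 15  (cmp 15,15)
jne L2: not taken
add eax, 18 → eax=(-1)+18=17
mov [212], eax → M[212]=17
halt.
Total executed instructions: 38.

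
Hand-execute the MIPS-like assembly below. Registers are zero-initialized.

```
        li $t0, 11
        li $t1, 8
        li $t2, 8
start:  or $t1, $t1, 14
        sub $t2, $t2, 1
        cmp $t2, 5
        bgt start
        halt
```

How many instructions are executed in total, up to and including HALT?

16

li $t0, 11 → $t0=11
li $t1, 8 → $t1=8
li $t2, 8 → $t2=8
or $t1, $t1, 14 → $t1=8|14=14
sub $t2, $t2, 1 → $t2=8-1=7
cmp $t2, 5  (cmp 7,5)
bgt start: taken
or $t1, $t1, 14 → $t1=14|14=14
sub $t2, $t2, 1 → $t2=7-1=6
cmp $t2, 5  (cmp 6,5)
bgt start: taken
or $t1, $t1, 14 → $t1=14|14=14
sub $t2, $t2, 1 → $t2=6-1=5
cmp $t2, 5  (cmp 5,5)
bgt start: not taken
halt.
Total executed instructions: 16.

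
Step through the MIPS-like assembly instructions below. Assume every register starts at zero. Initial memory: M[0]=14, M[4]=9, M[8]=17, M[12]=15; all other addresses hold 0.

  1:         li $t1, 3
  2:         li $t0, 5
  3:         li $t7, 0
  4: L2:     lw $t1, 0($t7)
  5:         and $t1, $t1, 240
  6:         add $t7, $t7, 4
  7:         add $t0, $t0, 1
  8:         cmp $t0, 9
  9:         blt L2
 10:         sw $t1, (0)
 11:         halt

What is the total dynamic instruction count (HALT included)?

29

li $t1, 3 → $t1=3
li $t0, 5 → $t0=5
li $t7, 0 → $t7=0
lw $t1, 0($t7) → $t1=M[0]=14
and $t1, $t1, 240 → $t1=14&240=0
add $t7, $t7, 4 → $t7=0+4=4
add $t0, $t0, 1 → $t0=5+1=6
cmp $t0, 9  (cmp 6,9)
blt L2: taken
lw $t1, 0($t7) → $t1=M[4]=9
and $t1, $t1, 240 → $t1=9&240=0
add $t7, $t7, 4 → $t7=4+4=8
add $t0, $t0, 1 → $t0=6+1=7
cmp $t0, 9  (cmp 7,9)
blt L2: taken
lw $t1, 0($t7) → $t1=M[8]=17
and $t1, $t1, 240 → $t1=17&240=16
add $t7, $t7, 4 → $t7=8+4=12
add $t0, $t0, 1 → $t0=7+1=8
cmp $t0, 9  (cmp 8,9)
blt L2: taken
lw $t1, 0($t7) → $t1=M[12]=15
and $t1, $t1, 240 → $t1=15&240=0
add $t7, $t7, 4 → $t7=12+4=16
add $t0, $t0, 1 → $t0=8+1=9
cmp $t0, 9  (cmp 9,9)
blt L2: not taken
sw $t1, (0) → M[0]=0
halt.
Total executed instructions: 29.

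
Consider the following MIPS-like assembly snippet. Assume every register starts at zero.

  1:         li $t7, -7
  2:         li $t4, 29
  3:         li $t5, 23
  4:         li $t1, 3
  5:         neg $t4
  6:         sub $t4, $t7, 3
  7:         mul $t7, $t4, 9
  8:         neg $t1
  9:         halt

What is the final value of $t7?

-90

after li $t7, -7: $t7=-7
after li $t4, 29: $t4=29
after li $t5, 23: $t5=23
after li $t1, 3: $t1=3
after neg $t4: $t4=-(29)=-29
after sub $t4, $t7, 3: $t4=(-7)-3=-10
after mul $t7, $t4, 9: $t7=(-10)*9=-90
after neg $t1: $t1=-(3)=-3
halt.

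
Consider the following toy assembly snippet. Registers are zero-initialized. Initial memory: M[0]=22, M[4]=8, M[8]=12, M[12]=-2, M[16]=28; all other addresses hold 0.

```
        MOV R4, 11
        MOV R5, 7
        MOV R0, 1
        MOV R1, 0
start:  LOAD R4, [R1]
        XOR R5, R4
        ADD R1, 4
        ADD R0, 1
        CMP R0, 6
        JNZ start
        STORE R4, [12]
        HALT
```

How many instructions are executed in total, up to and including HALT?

R4=11
R5=7
R0=1
R1=0
R4=M[0]=22
R5=7^22=17
R1=0+4=4
R0=1+1=2
CMP R0, 6  (cmp 2,6)
JNZ start: taken
R4=M[4]=8
R5=17^8=25
R1=4+4=8
R0=2+1=3
CMP R0, 6  (cmp 3,6)
JNZ start: taken
R4=M[8]=12
R5=25^12=21
R1=8+4=12
R0=3+1=4
CMP R0, 6  (cmp 4,6)
JNZ start: taken
R4=M[12]=-2
R5=21^(-2)=-21
R1=12+4=16
R0=4+1=5
CMP R0, 6  (cmp 5,6)
JNZ start: taken
R4=M[16]=28
R5=(-21)^28=-9
R1=16+4=20
R0=5+1=6
CMP R0, 6  (cmp 6,6)
JNZ start: not taken
STORE R4, [12] → M[12]=28
halt.
Total executed instructions: 36.

36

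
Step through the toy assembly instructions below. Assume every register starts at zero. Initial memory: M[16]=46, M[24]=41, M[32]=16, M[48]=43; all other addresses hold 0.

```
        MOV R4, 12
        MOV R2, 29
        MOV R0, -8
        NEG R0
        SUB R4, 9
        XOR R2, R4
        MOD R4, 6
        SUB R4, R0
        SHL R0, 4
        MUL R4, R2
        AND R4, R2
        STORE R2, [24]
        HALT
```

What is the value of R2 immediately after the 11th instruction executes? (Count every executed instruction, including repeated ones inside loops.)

30

MOV R4, 12 → R4=12
MOV R2, 29 → R2=29
MOV R0, -8 → R0=-8
NEG R0 → R0=-(-8)=8
SUB R4, 9 → R4=12-9=3
XOR R2, R4 → R2=29^3=30
MOD R4, 6 → R4=3%6=3
SUB R4, R0 → R4=3-8=-5
SHL R0, 4 → R0=8<<4=128
MUL R4, R2 → R4=(-5)*30=-150
AND R4, R2 → R4=(-150)&30=10
After step 11: R2 = 30.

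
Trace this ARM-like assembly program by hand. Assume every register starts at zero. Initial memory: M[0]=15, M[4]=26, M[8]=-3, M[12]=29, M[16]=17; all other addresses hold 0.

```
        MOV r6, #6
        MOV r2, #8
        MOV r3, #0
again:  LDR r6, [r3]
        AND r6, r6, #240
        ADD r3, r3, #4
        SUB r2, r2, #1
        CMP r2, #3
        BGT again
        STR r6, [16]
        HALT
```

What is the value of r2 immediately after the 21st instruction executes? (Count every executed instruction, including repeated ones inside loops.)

5

after MOV r6, #6: r6=6
after MOV r2, #8: r2=8
after MOV r3, #0: r3=0
after LDR r6, [r3]: r6=M[0]=15
after AND r6, r6, #240: r6=15&240=0
after ADD r3, r3, #4: r3=0+4=4
after SUB r2, r2, #1: r2=8-1=7
CMP r2, #3  (cmp 7,3)
BGT again: taken
after LDR r6, [r3]: r6=M[4]=26
after AND r6, r6, #240: r6=26&240=16
after ADD r3, r3, #4: r3=4+4=8
after SUB r2, r2, #1: r2=7-1=6
CMP r2, #3  (cmp 6,3)
BGT again: taken
after LDR r6, [r3]: r6=M[8]=-3
after AND r6, r6, #240: r6=(-3)&240=240
after ADD r3, r3, #4: r3=8+4=12
after SUB r2, r2, #1: r2=6-1=5
CMP r2, #3  (cmp 5,3)
BGT again: taken
After step 21: r2 = 5.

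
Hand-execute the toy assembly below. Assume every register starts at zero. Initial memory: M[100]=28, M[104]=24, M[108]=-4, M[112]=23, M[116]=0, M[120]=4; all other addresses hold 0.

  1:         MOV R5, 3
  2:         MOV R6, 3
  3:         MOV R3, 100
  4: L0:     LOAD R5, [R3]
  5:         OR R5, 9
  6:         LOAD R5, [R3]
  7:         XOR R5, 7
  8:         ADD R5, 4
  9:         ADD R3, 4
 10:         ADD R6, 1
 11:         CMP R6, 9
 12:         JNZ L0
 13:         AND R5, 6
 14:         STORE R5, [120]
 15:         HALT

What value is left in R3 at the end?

R5=3
R6=3
R3=100
R5=M[100]=28
R5=28|9=29
R5=M[100]=28
R5=28^7=27
R5=27+4=31
R3=100+4=104
R6=3+1=4
CMP R6, 9  (cmp 4,9)
JNZ L0: taken
R5=M[104]=24
R5=24|9=25
R5=M[104]=24
R5=24^7=31
R5=31+4=35
R3=104+4=108
R6=4+1=5
CMP R6, 9  (cmp 5,9)
JNZ L0: taken
R5=M[108]=-4
R5=(-4)|9=-3
R5=M[108]=-4
R5=(-4)^7=-5
R5=(-5)+4=-1
R3=108+4=112
R6=5+1=6
CMP R6, 9  (cmp 6,9)
JNZ L0: taken
R5=M[112]=23
R5=23|9=31
R5=M[112]=23
R5=23^7=16
R5=16+4=20
R3=112+4=116
R6=6+1=7
CMP R6, 9  (cmp 7,9)
JNZ L0: taken
R5=M[116]=0
R5=0|9=9
R5=M[116]=0
R5=0^7=7
R5=7+4=11
R3=116+4=120
R6=7+1=8
CMP R6, 9  (cmp 8,9)
JNZ L0: taken
R5=M[120]=4
R5=4|9=13
R5=M[120]=4
R5=4^7=3
R5=3+4=7
R3=120+4=124
R6=8+1=9
CMP R6, 9  (cmp 9,9)
JNZ L0: not taken
R5=7&6=6
STORE R5, [120] → M[120]=6
halt.

124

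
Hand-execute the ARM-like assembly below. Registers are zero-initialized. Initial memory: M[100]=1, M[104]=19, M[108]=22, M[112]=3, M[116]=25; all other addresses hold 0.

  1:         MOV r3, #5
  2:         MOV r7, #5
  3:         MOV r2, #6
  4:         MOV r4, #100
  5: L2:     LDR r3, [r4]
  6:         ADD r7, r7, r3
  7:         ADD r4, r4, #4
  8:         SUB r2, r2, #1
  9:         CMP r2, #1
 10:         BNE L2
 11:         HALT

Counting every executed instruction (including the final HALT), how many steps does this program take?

after MOV r3, #5: r3=5
after MOV r7, #5: r7=5
after MOV r2, #6: r2=6
after MOV r4, #100: r4=100
after LDR r3, [r4]: r3=M[100]=1
after ADD r7, r7, r3: r7=5+1=6
after ADD r4, r4, #4: r4=100+4=104
after SUB r2, r2, #1: r2=6-1=5
CMP r2, #1  (cmp 5,1)
BNE L2: taken
after LDR r3, [r4]: r3=M[104]=19
after ADD r7, r7, r3: r7=6+19=25
after ADD r4, r4, #4: r4=104+4=108
after SUB r2, r2, #1: r2=5-1=4
CMP r2, #1  (cmp 4,1)
BNE L2: taken
after LDR r3, [r4]: r3=M[108]=22
after ADD r7, r7, r3: r7=25+22=47
after ADD r4, r4, #4: r4=108+4=112
after SUB r2, r2, #1: r2=4-1=3
CMP r2, #1  (cmp 3,1)
BNE L2: taken
after LDR r3, [r4]: r3=M[112]=3
after ADD r7, r7, r3: r7=47+3=50
after ADD r4, r4, #4: r4=112+4=116
after SUB r2, r2, #1: r2=3-1=2
CMP r2, #1  (cmp 2,1)
BNE L2: taken
after LDR r3, [r4]: r3=M[116]=25
after ADD r7, r7, r3: r7=50+25=75
after ADD r4, r4, #4: r4=116+4=120
after SUB r2, r2, #1: r2=2-1=1
CMP r2, #1  (cmp 1,1)
BNE L2: not taken
halt.
Total executed instructions: 35.

35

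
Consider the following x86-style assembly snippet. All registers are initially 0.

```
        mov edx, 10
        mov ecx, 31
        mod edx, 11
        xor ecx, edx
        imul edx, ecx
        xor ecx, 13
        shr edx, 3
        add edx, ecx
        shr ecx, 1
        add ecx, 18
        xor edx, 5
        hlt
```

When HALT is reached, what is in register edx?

55

mov edx, 10 → edx=10
mov ecx, 31 → ecx=31
mod edx, 11 → edx=10%11=10
xor ecx, edx → ecx=31^10=21
imul edx, ecx → edx=10*21=210
xor ecx, 13 → ecx=21^13=24
shr edx, 3 → edx=210>>3=26
add edx, ecx → edx=26+24=50
shr ecx, 1 → ecx=24>>1=12
add ecx, 18 → ecx=12+18=30
xor edx, 5 → edx=50^5=55
halt.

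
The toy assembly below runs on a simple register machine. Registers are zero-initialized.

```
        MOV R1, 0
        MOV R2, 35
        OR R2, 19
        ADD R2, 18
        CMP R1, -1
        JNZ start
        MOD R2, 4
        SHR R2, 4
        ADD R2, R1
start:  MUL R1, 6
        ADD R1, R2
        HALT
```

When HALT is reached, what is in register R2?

MOV R1, 0 → R1=0
MOV R2, 35 → R2=35
OR R2, 19 → R2=35|19=51
ADD R2, 18 → R2=51+18=69
CMP R1, -1  (cmp 0,-1)
JNZ start: taken
MUL R1, 6 → R1=0*6=0
ADD R1, R2 → R1=0+69=69
halt.

69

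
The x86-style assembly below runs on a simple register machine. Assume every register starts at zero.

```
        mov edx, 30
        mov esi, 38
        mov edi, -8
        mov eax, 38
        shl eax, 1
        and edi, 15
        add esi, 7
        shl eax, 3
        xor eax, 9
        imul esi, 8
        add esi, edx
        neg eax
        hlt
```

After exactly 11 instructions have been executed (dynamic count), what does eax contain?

617

after mov edx, 30: edx=30
after mov esi, 38: esi=38
after mov edi, -8: edi=-8
after mov eax, 38: eax=38
after shl eax, 1: eax=38<<1=76
after and edi, 15: edi=(-8)&15=8
after add esi, 7: esi=38+7=45
after shl eax, 3: eax=76<<3=608
after xor eax, 9: eax=608^9=617
after imul esi, 8: esi=45*8=360
after add esi, edx: esi=360+30=390
After step 11: eax = 617.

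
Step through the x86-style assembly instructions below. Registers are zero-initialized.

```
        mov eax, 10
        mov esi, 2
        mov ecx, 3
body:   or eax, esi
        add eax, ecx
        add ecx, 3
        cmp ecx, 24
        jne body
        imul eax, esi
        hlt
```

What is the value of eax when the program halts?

208

mov eax, 10 → eax=10
mov esi, 2 → esi=2
mov ecx, 3 → ecx=3
or eax, esi → eax=10|2=10
add eax, ecx → eax=10+3=13
add ecx, 3 → ecx=3+3=6
cmp ecx, 24  (cmp 6,24)
jne body: taken
or eax, esi → eax=13|2=15
add eax, ecx → eax=15+6=21
add ecx, 3 → ecx=6+3=9
cmp ecx, 24  (cmp 9,24)
jne body: taken
or eax, esi → eax=21|2=23
add eax, ecx → eax=23+9=32
add ecx, 3 → ecx=9+3=12
cmp ecx, 24  (cmp 12,24)
jne body: taken
or eax, esi → eax=32|2=34
add eax, ecx → eax=34+12=46
add ecx, 3 → ecx=12+3=15
cmp ecx, 24  (cmp 15,24)
jne body: taken
or eax, esi → eax=46|2=46
add eax, ecx → eax=46+15=61
add ecx, 3 → ecx=15+3=18
cmp ecx, 24  (cmp 18,24)
jne body: taken
or eax, esi → eax=61|2=63
add eax, ecx → eax=63+18=81
add ecx, 3 → ecx=18+3=21
cmp ecx, 24  (cmp 21,24)
jne body: taken
or eax, esi → eax=81|2=83
add eax, ecx → eax=83+21=104
add ecx, 3 → ecx=21+3=24
cmp ecx, 24  (cmp 24,24)
jne body: not taken
imul eax, esi → eax=104*2=208
halt.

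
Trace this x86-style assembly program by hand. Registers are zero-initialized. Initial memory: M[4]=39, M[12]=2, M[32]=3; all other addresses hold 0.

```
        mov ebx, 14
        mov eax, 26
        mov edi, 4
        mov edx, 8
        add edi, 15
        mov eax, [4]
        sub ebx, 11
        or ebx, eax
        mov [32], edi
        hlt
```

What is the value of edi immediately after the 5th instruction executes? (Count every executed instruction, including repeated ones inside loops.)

19

mov ebx, 14 → ebx=14
mov eax, 26 → eax=26
mov edi, 4 → edi=4
mov edx, 8 → edx=8
add edi, 15 → edi=4+15=19
After step 5: edi = 19.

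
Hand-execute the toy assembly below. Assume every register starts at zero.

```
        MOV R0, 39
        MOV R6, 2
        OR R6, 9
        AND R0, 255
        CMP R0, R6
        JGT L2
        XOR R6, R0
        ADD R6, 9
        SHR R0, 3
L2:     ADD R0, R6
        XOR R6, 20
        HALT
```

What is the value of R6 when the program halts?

MOV R0, 39 → R0=39
MOV R6, 2 → R6=2
OR R6, 9 → R6=2|9=11
AND R0, 255 → R0=39&255=39
CMP R0, R6  (cmp 39,11)
JGT L2: taken
ADD R0, R6 → R0=39+11=50
XOR R6, 20 → R6=11^20=31
halt.

31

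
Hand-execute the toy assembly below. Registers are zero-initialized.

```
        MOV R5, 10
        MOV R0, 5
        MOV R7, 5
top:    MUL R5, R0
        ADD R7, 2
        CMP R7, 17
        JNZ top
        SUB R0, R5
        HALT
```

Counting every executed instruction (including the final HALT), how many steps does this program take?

29

MOV R5, 10 → R5=10
MOV R0, 5 → R0=5
MOV R7, 5 → R7=5
MUL R5, R0 → R5=10*5=50
ADD R7, 2 → R7=5+2=7
CMP R7, 17  (cmp 7,17)
JNZ top: taken
MUL R5, R0 → R5=50*5=250
ADD R7, 2 → R7=7+2=9
CMP R7, 17  (cmp 9,17)
JNZ top: taken
MUL R5, R0 → R5=250*5=1250
ADD R7, 2 → R7=9+2=11
CMP R7, 17  (cmp 11,17)
JNZ top: taken
MUL R5, R0 → R5=1250*5=6250
ADD R7, 2 → R7=11+2=13
CMP R7, 17  (cmp 13,17)
JNZ top: taken
MUL R5, R0 → R5=6250*5=31250
ADD R7, 2 → R7=13+2=15
CMP R7, 17  (cmp 15,17)
JNZ top: taken
MUL R5, R0 → R5=31250*5=156250
ADD R7, 2 → R7=15+2=17
CMP R7, 17  (cmp 17,17)
JNZ top: not taken
SUB R0, R5 → R0=5-156250=-156245
halt.
Total executed instructions: 29.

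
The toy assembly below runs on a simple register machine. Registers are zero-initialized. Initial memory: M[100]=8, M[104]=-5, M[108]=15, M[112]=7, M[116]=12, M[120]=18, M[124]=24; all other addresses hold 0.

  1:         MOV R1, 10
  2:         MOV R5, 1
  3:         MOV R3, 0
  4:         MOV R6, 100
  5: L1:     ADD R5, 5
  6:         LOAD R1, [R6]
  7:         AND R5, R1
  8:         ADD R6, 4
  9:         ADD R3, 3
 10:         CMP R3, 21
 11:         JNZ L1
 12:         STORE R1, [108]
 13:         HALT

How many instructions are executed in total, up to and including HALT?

55

MOV R1, 10 → R1=10
MOV R5, 1 → R5=1
MOV R3, 0 → R3=0
MOV R6, 100 → R6=100
ADD R5, 5 → R5=1+5=6
LOAD R1, [R6] → R1=M[100]=8
AND R5, R1 → R5=6&8=0
ADD R6, 4 → R6=100+4=104
ADD R3, 3 → R3=0+3=3
CMP R3, 21  (cmp 3,21)
JNZ L1: taken
ADD R5, 5 → R5=0+5=5
LOAD R1, [R6] → R1=M[104]=-5
AND R5, R1 → R5=5&(-5)=1
ADD R6, 4 → R6=104+4=108
ADD R3, 3 → R3=3+3=6
CMP R3, 21  (cmp 6,21)
JNZ L1: taken
ADD R5, 5 → R5=1+5=6
LOAD R1, [R6] → R1=M[108]=15
AND R5, R1 → R5=6&15=6
ADD R6, 4 → R6=108+4=112
ADD R3, 3 → R3=6+3=9
CMP R3, 21  (cmp 9,21)
JNZ L1: taken
ADD R5, 5 → R5=6+5=11
LOAD R1, [R6] → R1=M[112]=7
AND R5, R1 → R5=11&7=3
ADD R6, 4 → R6=112+4=116
ADD R3, 3 → R3=9+3=12
CMP R3, 21  (cmp 12,21)
JNZ L1: taken
ADD R5, 5 → R5=3+5=8
LOAD R1, [R6] → R1=M[116]=12
AND R5, R1 → R5=8&12=8
ADD R6, 4 → R6=116+4=120
ADD R3, 3 → R3=12+3=15
CMP R3, 21  (cmp 15,21)
JNZ L1: taken
ADD R5, 5 → R5=8+5=13
LOAD R1, [R6] → R1=M[120]=18
AND R5, R1 → R5=13&18=0
ADD R6, 4 → R6=120+4=124
ADD R3, 3 → R3=15+3=18
CMP R3, 21  (cmp 18,21)
JNZ L1: taken
ADD R5, 5 → R5=0+5=5
LOAD R1, [R6] → R1=M[124]=24
AND R5, R1 → R5=5&24=0
ADD R6, 4 → R6=124+4=128
ADD R3, 3 → R3=18+3=21
CMP R3, 21  (cmp 21,21)
JNZ L1: not taken
STORE R1, [108] → M[108]=24
halt.
Total executed instructions: 55.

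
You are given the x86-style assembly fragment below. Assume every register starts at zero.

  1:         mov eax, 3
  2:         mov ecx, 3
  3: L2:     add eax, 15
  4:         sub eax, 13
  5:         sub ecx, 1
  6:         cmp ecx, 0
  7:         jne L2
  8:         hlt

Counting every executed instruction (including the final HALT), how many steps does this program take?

after mov eax, 3: eax=3
after mov ecx, 3: ecx=3
after add eax, 15: eax=3+15=18
after sub eax, 13: eax=18-13=5
after sub ecx, 1: ecx=3-1=2
cmp ecx, 0  (cmp 2,0)
jne L2: taken
after add eax, 15: eax=5+15=20
after sub eax, 13: eax=20-13=7
after sub ecx, 1: ecx=2-1=1
cmp ecx, 0  (cmp 1,0)
jne L2: taken
after add eax, 15: eax=7+15=22
after sub eax, 13: eax=22-13=9
after sub ecx, 1: ecx=1-1=0
cmp ecx, 0  (cmp 0,0)
jne L2: not taken
halt.
Total executed instructions: 18.

18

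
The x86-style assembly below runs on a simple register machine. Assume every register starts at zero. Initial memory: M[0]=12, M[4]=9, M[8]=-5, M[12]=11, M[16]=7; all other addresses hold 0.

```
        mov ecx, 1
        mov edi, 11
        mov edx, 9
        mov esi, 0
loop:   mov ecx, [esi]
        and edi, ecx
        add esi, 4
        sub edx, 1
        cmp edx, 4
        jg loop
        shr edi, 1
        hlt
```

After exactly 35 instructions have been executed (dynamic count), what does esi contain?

after mov ecx, 1: ecx=1
after mov edi, 11: edi=11
after mov edx, 9: edx=9
after mov esi, 0: esi=0
after mov ecx, [esi]: ecx=M[0]=12
after and edi, ecx: edi=11&12=8
after add esi, 4: esi=0+4=4
after sub edx, 1: edx=9-1=8
cmp edx, 4  (cmp 8,4)
jg loop: taken
after mov ecx, [esi]: ecx=M[4]=9
after and edi, ecx: edi=8&9=8
after add esi, 4: esi=4+4=8
after sub edx, 1: edx=8-1=7
cmp edx, 4  (cmp 7,4)
jg loop: taken
after mov ecx, [esi]: ecx=M[8]=-5
after and edi, ecx: edi=8&(-5)=8
after add esi, 4: esi=8+4=12
after sub edx, 1: edx=7-1=6
cmp edx, 4  (cmp 6,4)
jg loop: taken
after mov ecx, [esi]: ecx=M[12]=11
after and edi, ecx: edi=8&11=8
after add esi, 4: esi=12+4=16
after sub edx, 1: edx=6-1=5
cmp edx, 4  (cmp 5,4)
jg loop: taken
after mov ecx, [esi]: ecx=M[16]=7
after and edi, ecx: edi=8&7=0
after add esi, 4: esi=16+4=20
after sub edx, 1: edx=5-1=4
cmp edx, 4  (cmp 4,4)
jg loop: not taken
after shr edi, 1: edi=0>>1=0
After step 35: esi = 20.

20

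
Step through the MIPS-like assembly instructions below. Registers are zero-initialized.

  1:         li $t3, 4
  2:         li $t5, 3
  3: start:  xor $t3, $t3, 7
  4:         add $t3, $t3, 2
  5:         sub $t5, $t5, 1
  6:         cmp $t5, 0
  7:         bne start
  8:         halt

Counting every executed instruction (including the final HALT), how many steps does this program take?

li $t3, 4 → $t3=4
li $t5, 3 → $t5=3
xor $t3, $t3, 7 → $t3=4^7=3
add $t3, $t3, 2 → $t3=3+2=5
sub $t5, $t5, 1 → $t5=3-1=2
cmp $t5, 0  (cmp 2,0)
bne start: taken
xor $t3, $t3, 7 → $t3=5^7=2
add $t3, $t3, 2 → $t3=2+2=4
sub $t5, $t5, 1 → $t5=2-1=1
cmp $t5, 0  (cmp 1,0)
bne start: taken
xor $t3, $t3, 7 → $t3=4^7=3
add $t3, $t3, 2 → $t3=3+2=5
sub $t5, $t5, 1 → $t5=1-1=0
cmp $t5, 0  (cmp 0,0)
bne start: not taken
halt.
Total executed instructions: 18.

18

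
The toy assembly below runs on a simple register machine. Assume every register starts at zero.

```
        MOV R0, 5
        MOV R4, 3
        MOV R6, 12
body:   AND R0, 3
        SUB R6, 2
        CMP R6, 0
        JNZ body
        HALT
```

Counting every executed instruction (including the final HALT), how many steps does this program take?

28

MOV R0, 5 → R0=5
MOV R4, 3 → R4=3
MOV R6, 12 → R6=12
AND R0, 3 → R0=5&3=1
SUB R6, 2 → R6=12-2=10
CMP R6, 0  (cmp 10,0)
JNZ body: taken
AND R0, 3 → R0=1&3=1
SUB R6, 2 → R6=10-2=8
CMP R6, 0  (cmp 8,0)
JNZ body: taken
AND R0, 3 → R0=1&3=1
SUB R6, 2 → R6=8-2=6
CMP R6, 0  (cmp 6,0)
JNZ body: taken
AND R0, 3 → R0=1&3=1
SUB R6, 2 → R6=6-2=4
CMP R6, 0  (cmp 4,0)
JNZ body: taken
AND R0, 3 → R0=1&3=1
SUB R6, 2 → R6=4-2=2
CMP R6, 0  (cmp 2,0)
JNZ body: taken
AND R0, 3 → R0=1&3=1
SUB R6, 2 → R6=2-2=0
CMP R6, 0  (cmp 0,0)
JNZ body: not taken
halt.
Total executed instructions: 28.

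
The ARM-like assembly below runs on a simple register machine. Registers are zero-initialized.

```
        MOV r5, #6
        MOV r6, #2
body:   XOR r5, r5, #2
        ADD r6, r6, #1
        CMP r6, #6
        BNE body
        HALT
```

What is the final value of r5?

r5=6
r6=2
r5=6^2=4
r6=2+1=3
CMP r6, #6  (cmp 3,6)
BNE body: taken
r5=4^2=6
r6=3+1=4
CMP r6, #6  (cmp 4,6)
BNE body: taken
r5=6^2=4
r6=4+1=5
CMP r6, #6  (cmp 5,6)
BNE body: taken
r5=4^2=6
r6=5+1=6
CMP r6, #6  (cmp 6,6)
BNE body: not taken
halt.

6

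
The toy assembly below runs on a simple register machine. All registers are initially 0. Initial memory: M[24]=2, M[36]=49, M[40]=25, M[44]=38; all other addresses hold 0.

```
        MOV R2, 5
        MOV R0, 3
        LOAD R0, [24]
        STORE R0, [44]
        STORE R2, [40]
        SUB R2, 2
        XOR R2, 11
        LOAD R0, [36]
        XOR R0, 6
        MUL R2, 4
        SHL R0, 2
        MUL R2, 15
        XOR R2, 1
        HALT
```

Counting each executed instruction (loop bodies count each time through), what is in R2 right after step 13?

after MOV R2, 5: R2=5
after MOV R0, 3: R0=3
after LOAD R0, [24]: R0=M[24]=2
STORE R0, [44] → M[44]=2
STORE R2, [40] → M[40]=5
after SUB R2, 2: R2=5-2=3
after XOR R2, 11: R2=3^11=8
after LOAD R0, [36]: R0=M[36]=49
after XOR R0, 6: R0=49^6=55
after MUL R2, 4: R2=8*4=32
after SHL R0, 2: R0=55<<2=220
after MUL R2, 15: R2=32*15=480
after XOR R2, 1: R2=480^1=481
After step 13: R2 = 481.

481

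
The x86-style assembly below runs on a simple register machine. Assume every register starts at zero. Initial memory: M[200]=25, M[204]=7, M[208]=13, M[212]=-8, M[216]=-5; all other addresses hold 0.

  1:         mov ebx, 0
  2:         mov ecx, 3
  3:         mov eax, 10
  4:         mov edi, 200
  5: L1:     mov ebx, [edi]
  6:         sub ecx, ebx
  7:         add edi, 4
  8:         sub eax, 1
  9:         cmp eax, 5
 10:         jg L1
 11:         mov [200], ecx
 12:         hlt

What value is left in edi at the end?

220

after mov ebx, 0: ebx=0
after mov ecx, 3: ecx=3
after mov eax, 10: eax=10
after mov edi, 200: edi=200
after mov ebx, [edi]: ebx=M[200]=25
after sub ecx, ebx: ecx=3-25=-22
after add edi, 4: edi=200+4=204
after sub eax, 1: eax=10-1=9
cmp eax, 5  (cmp 9,5)
jg L1: taken
after mov ebx, [edi]: ebx=M[204]=7
after sub ecx, ebx: ecx=(-22)-7=-29
after add edi, 4: edi=204+4=208
after sub eax, 1: eax=9-1=8
cmp eax, 5  (cmp 8,5)
jg L1: taken
after mov ebx, [edi]: ebx=M[208]=13
after sub ecx, ebx: ecx=(-29)-13=-42
after add edi, 4: edi=208+4=212
after sub eax, 1: eax=8-1=7
cmp eax, 5  (cmp 7,5)
jg L1: taken
after mov ebx, [edi]: ebx=M[212]=-8
after sub ecx, ebx: ecx=(-42)-(-8)=-34
after add edi, 4: edi=212+4=216
after sub eax, 1: eax=7-1=6
cmp eax, 5  (cmp 6,5)
jg L1: taken
after mov ebx, [edi]: ebx=M[216]=-5
after sub ecx, ebx: ecx=(-34)-(-5)=-29
after add edi, 4: edi=216+4=220
after sub eax, 1: eax=6-1=5
cmp eax, 5  (cmp 5,5)
jg L1: not taken
mov [200], ecx → M[200]=-29
halt.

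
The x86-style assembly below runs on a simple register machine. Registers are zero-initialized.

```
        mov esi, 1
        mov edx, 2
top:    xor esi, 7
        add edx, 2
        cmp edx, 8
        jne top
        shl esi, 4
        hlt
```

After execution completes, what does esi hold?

96

mov esi, 1 → esi=1
mov edx, 2 → edx=2
xor esi, 7 → esi=1^7=6
add edx, 2 → edx=2+2=4
cmp edx, 8  (cmp 4,8)
jne top: taken
xor esi, 7 → esi=6^7=1
add edx, 2 → edx=4+2=6
cmp edx, 8  (cmp 6,8)
jne top: taken
xor esi, 7 → esi=1^7=6
add edx, 2 → edx=6+2=8
cmp edx, 8  (cmp 8,8)
jne top: not taken
shl esi, 4 → esi=6<<4=96
halt.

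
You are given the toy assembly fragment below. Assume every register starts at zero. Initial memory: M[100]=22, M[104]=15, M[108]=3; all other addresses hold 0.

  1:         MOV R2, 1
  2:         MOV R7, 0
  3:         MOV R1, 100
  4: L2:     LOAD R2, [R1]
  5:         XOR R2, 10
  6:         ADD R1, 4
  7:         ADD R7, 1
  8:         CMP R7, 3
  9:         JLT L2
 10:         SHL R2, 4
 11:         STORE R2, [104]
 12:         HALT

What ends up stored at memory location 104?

after MOV R2, 1: R2=1
after MOV R7, 0: R7=0
after MOV R1, 100: R1=100
after LOAD R2, [R1]: R2=M[100]=22
after XOR R2, 10: R2=22^10=28
after ADD R1, 4: R1=100+4=104
after ADD R7, 1: R7=0+1=1
CMP R7, 3  (cmp 1,3)
JLT L2: taken
after LOAD R2, [R1]: R2=M[104]=15
after XOR R2, 10: R2=15^10=5
after ADD R1, 4: R1=104+4=108
after ADD R7, 1: R7=1+1=2
CMP R7, 3  (cmp 2,3)
JLT L2: taken
after LOAD R2, [R1]: R2=M[108]=3
after XOR R2, 10: R2=3^10=9
after ADD R1, 4: R1=108+4=112
after ADD R7, 1: R7=2+1=3
CMP R7, 3  (cmp 3,3)
JLT L2: not taken
after SHL R2, 4: R2=9<<4=144
STORE R2, [104] → M[104]=144
halt.

144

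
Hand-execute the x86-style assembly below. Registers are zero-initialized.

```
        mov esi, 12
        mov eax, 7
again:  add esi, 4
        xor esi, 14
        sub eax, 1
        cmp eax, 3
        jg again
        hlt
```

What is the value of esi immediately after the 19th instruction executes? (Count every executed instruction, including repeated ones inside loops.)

esi=12
eax=7
esi=12+4=16
esi=16^14=30
eax=7-1=6
cmp eax, 3  (cmp 6,3)
jg again: taken
esi=30+4=34
esi=34^14=44
eax=6-1=5
cmp eax, 3  (cmp 5,3)
jg again: taken
esi=44+4=48
esi=48^14=62
eax=5-1=4
cmp eax, 3  (cmp 4,3)
jg again: taken
esi=62+4=66
esi=66^14=76
After step 19: esi = 76.

76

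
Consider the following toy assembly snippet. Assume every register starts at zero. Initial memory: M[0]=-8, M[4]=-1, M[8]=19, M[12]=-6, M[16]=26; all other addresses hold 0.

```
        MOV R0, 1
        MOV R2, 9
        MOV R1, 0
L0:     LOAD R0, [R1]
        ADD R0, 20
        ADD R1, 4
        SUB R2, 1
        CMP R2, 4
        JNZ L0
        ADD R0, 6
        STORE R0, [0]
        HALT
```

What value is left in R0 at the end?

52

MOV R0, 1 → R0=1
MOV R2, 9 → R2=9
MOV R1, 0 → R1=0
LOAD R0, [R1] → R0=M[0]=-8
ADD R0, 20 → R0=(-8)+20=12
ADD R1, 4 → R1=0+4=4
SUB R2, 1 → R2=9-1=8
CMP R2, 4  (cmp 8,4)
JNZ L0: taken
LOAD R0, [R1] → R0=M[4]=-1
ADD R0, 20 → R0=(-1)+20=19
ADD R1, 4 → R1=4+4=8
SUB R2, 1 → R2=8-1=7
CMP R2, 4  (cmp 7,4)
JNZ L0: taken
LOAD R0, [R1] → R0=M[8]=19
ADD R0, 20 → R0=19+20=39
ADD R1, 4 → R1=8+4=12
SUB R2, 1 → R2=7-1=6
CMP R2, 4  (cmp 6,4)
JNZ L0: taken
LOAD R0, [R1] → R0=M[12]=-6
ADD R0, 20 → R0=(-6)+20=14
ADD R1, 4 → R1=12+4=16
SUB R2, 1 → R2=6-1=5
CMP R2, 4  (cmp 5,4)
JNZ L0: taken
LOAD R0, [R1] → R0=M[16]=26
ADD R0, 20 → R0=26+20=46
ADD R1, 4 → R1=16+4=20
SUB R2, 1 → R2=5-1=4
CMP R2, 4  (cmp 4,4)
JNZ L0: not taken
ADD R0, 6 → R0=46+6=52
STORE R0, [0] → M[0]=52
halt.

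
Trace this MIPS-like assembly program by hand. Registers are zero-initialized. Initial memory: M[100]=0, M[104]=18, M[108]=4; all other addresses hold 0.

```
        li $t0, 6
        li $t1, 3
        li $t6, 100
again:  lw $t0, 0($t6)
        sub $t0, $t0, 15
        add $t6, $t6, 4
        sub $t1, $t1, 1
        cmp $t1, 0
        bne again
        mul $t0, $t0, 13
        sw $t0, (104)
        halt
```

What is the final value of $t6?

112

$t0=6
$t1=3
$t6=100
$t0=M[100]=0
$t0=0-15=-15
$t6=100+4=104
$t1=3-1=2
cmp $t1, 0  (cmp 2,0)
bne again: taken
$t0=M[104]=18
$t0=18-15=3
$t6=104+4=108
$t1=2-1=1
cmp $t1, 0  (cmp 1,0)
bne again: taken
$t0=M[108]=4
$t0=4-15=-11
$t6=108+4=112
$t1=1-1=0
cmp $t1, 0  (cmp 0,0)
bne again: not taken
$t0=(-11)*13=-143
sw $t0, (104) → M[104]=-143
halt.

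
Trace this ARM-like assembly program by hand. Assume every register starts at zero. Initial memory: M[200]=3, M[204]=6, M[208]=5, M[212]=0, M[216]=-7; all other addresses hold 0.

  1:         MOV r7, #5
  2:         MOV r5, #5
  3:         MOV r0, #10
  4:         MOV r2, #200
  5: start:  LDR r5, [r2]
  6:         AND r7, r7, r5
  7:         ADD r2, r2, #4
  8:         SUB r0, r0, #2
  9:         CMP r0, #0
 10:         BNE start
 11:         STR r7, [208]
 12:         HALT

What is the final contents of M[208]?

MOV r7, #5 → r7=5
MOV r5, #5 → r5=5
MOV r0, #10 → r0=10
MOV r2, #200 → r2=200
LDR r5, [r2] → r5=M[200]=3
AND r7, r7, r5 → r7=5&3=1
ADD r2, r2, #4 → r2=200+4=204
SUB r0, r0, #2 → r0=10-2=8
CMP r0, #0  (cmp 8,0)
BNE start: taken
LDR r5, [r2] → r5=M[204]=6
AND r7, r7, r5 → r7=1&6=0
ADD r2, r2, #4 → r2=204+4=208
SUB r0, r0, #2 → r0=8-2=6
CMP r0, #0  (cmp 6,0)
BNE start: taken
LDR r5, [r2] → r5=M[208]=5
AND r7, r7, r5 → r7=0&5=0
ADD r2, r2, #4 → r2=208+4=212
SUB r0, r0, #2 → r0=6-2=4
CMP r0, #0  (cmp 4,0)
BNE start: taken
LDR r5, [r2] → r5=M[212]=0
AND r7, r7, r5 → r7=0&0=0
ADD r2, r2, #4 → r2=212+4=216
SUB r0, r0, #2 → r0=4-2=2
CMP r0, #0  (cmp 2,0)
BNE start: taken
LDR r5, [r2] → r5=M[216]=-7
AND r7, r7, r5 → r7=0&(-7)=0
ADD r2, r2, #4 → r2=216+4=220
SUB r0, r0, #2 → r0=2-2=0
CMP r0, #0  (cmp 0,0)
BNE start: not taken
STR r7, [208] → M[208]=0
halt.

0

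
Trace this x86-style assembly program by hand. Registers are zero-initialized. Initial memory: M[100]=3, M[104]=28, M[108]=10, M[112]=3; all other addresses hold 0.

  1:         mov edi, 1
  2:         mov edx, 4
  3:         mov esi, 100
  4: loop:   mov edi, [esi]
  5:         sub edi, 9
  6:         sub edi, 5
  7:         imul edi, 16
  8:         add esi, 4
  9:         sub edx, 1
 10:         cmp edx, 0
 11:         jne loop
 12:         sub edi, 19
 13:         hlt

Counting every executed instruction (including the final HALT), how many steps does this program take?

after mov edi, 1: edi=1
after mov edx, 4: edx=4
after mov esi, 100: esi=100
after mov edi, [esi]: edi=M[100]=3
after sub edi, 9: edi=3-9=-6
after sub edi, 5: edi=(-6)-5=-11
after imul edi, 16: edi=(-11)*16=-176
after add esi, 4: esi=100+4=104
after sub edx, 1: edx=4-1=3
cmp edx, 0  (cmp 3,0)
jne loop: taken
after mov edi, [esi]: edi=M[104]=28
after sub edi, 9: edi=28-9=19
after sub edi, 5: edi=19-5=14
after imul edi, 16: edi=14*16=224
after add esi, 4: esi=104+4=108
after sub edx, 1: edx=3-1=2
cmp edx, 0  (cmp 2,0)
jne loop: taken
after mov edi, [esi]: edi=M[108]=10
after sub edi, 9: edi=10-9=1
after sub edi, 5: edi=1-5=-4
after imul edi, 16: edi=(-4)*16=-64
after add esi, 4: esi=108+4=112
after sub edx, 1: edx=2-1=1
cmp edx, 0  (cmp 1,0)
jne loop: taken
after mov edi, [esi]: edi=M[112]=3
after sub edi, 9: edi=3-9=-6
after sub edi, 5: edi=(-6)-5=-11
after imul edi, 16: edi=(-11)*16=-176
after add esi, 4: esi=112+4=116
after sub edx, 1: edx=1-1=0
cmp edx, 0  (cmp 0,0)
jne loop: not taken
after sub edi, 19: edi=(-176)-19=-195
halt.
Total executed instructions: 37.

37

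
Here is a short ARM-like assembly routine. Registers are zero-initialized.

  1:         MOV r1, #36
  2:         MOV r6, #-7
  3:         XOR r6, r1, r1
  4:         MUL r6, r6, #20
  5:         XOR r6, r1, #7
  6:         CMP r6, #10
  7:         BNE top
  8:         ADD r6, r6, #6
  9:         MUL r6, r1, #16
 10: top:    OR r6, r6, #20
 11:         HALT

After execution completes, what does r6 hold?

after MOV r1, #36: r1=36
after MOV r6, #-7: r6=-7
after XOR r6, r1, r1: r6=36^36=0
after MUL r6, r6, #20: r6=0*20=0
after XOR r6, r1, #7: r6=36^7=35
CMP r6, #10  (cmp 35,10)
BNE top: taken
after OR r6, r6, #20: r6=35|20=55
halt.

55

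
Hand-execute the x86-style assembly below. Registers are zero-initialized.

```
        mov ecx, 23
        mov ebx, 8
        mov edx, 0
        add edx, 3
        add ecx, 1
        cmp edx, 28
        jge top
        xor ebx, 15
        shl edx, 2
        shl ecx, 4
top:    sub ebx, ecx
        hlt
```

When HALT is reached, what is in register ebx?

after mov ecx, 23: ecx=23
after mov ebx, 8: ebx=8
after mov edx, 0: edx=0
after add edx, 3: edx=0+3=3
after add ecx, 1: ecx=23+1=24
cmp edx, 28  (cmp 3,28)
jge top: not taken
after xor ebx, 15: ebx=8^15=7
after shl edx, 2: edx=3<<2=12
after shl ecx, 4: ecx=24<<4=384
after sub ebx, ecx: ebx=7-384=-377
halt.

-377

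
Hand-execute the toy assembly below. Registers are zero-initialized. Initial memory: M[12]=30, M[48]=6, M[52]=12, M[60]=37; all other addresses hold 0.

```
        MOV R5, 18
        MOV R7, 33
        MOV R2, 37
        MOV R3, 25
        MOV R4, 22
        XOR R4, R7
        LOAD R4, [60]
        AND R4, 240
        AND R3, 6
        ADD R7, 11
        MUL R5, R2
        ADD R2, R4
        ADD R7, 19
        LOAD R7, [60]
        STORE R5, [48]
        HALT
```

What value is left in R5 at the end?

666

after MOV R5, 18: R5=18
after MOV R7, 33: R7=33
after MOV R2, 37: R2=37
after MOV R3, 25: R3=25
after MOV R4, 22: R4=22
after XOR R4, R7: R4=22^33=55
after LOAD R4, [60]: R4=M[60]=37
after AND R4, 240: R4=37&240=32
after AND R3, 6: R3=25&6=0
after ADD R7, 11: R7=33+11=44
after MUL R5, R2: R5=18*37=666
after ADD R2, R4: R2=37+32=69
after ADD R7, 19: R7=44+19=63
after LOAD R7, [60]: R7=M[60]=37
STORE R5, [48] → M[48]=666
halt.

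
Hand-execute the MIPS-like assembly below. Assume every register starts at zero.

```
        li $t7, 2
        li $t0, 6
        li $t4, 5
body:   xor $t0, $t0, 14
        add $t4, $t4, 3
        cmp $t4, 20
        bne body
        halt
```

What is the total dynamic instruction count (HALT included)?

24

$t7=2
$t0=6
$t4=5
$t0=6^14=8
$t4=5+3=8
cmp $t4, 20  (cmp 8,20)
bne body: taken
$t0=8^14=6
$t4=8+3=11
cmp $t4, 20  (cmp 11,20)
bne body: taken
$t0=6^14=8
$t4=11+3=14
cmp $t4, 20  (cmp 14,20)
bne body: taken
$t0=8^14=6
$t4=14+3=17
cmp $t4, 20  (cmp 17,20)
bne body: taken
$t0=6^14=8
$t4=17+3=20
cmp $t4, 20  (cmp 20,20)
bne body: not taken
halt.
Total executed instructions: 24.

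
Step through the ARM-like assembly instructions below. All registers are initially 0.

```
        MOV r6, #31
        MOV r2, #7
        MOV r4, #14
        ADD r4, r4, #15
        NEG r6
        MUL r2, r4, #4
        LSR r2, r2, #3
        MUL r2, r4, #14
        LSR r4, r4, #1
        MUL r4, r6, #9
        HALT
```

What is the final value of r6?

-31

after MOV r6, #31: r6=31
after MOV r2, #7: r2=7
after MOV r4, #14: r4=14
after ADD r4, r4, #15: r4=14+15=29
after NEG r6: r6=-(31)=-31
after MUL r2, r4, #4: r2=29*4=116
after LSR r2, r2, #3: r2=116>>3=14
after MUL r2, r4, #14: r2=29*14=406
after LSR r4, r4, #1: r4=29>>1=14
after MUL r4, r6, #9: r4=(-31)*9=-279
halt.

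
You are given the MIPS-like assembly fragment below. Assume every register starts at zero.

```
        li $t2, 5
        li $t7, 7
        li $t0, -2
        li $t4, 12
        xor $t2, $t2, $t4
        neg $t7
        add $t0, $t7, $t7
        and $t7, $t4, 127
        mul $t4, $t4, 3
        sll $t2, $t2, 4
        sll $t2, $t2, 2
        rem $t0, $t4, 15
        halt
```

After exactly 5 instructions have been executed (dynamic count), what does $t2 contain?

$t2=5
$t7=7
$t0=-2
$t4=12
$t2=5^12=9
After step 5: $t2 = 9.

9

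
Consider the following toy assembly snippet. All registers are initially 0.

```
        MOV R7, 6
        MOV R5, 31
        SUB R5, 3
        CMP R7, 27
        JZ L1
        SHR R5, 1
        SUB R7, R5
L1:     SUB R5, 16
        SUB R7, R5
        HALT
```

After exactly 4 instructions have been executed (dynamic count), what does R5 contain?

after MOV R7, 6: R7=6
after MOV R5, 31: R5=31
after SUB R5, 3: R5=31-3=28
CMP R7, 27  (cmp 6,27)
After step 4: R5 = 28.

28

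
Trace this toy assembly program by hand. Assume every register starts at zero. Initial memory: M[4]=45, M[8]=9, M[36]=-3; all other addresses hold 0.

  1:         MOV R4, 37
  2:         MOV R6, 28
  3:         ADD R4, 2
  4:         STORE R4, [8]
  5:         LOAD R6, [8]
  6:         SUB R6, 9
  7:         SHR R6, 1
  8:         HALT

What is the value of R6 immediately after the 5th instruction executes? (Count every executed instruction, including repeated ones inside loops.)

after MOV R4, 37: R4=37
after MOV R6, 28: R6=28
after ADD R4, 2: R4=37+2=39
STORE R4, [8] → M[8]=39
after LOAD R6, [8]: R6=M[8]=39
After step 5: R6 = 39.

39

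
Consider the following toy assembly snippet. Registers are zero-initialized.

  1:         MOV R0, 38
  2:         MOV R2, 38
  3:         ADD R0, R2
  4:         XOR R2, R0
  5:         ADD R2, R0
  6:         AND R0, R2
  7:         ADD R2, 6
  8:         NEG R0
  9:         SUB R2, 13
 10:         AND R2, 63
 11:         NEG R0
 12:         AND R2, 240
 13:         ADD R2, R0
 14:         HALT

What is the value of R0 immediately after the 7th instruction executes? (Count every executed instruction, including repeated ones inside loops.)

R0=38
R2=38
R0=38+38=76
R2=38^76=106
R2=106+76=182
R0=76&182=4
R2=182+6=188
After step 7: R0 = 4.

4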